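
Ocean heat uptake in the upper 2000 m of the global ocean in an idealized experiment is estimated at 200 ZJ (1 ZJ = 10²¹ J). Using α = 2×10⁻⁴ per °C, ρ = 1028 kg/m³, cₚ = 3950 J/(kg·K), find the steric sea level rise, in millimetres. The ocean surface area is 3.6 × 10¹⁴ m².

Per unit area: Q = 200×10²¹ / (3.6×10¹⁴) ≈ 5.556×10⁸ J/m²
Δh = αQ/(ρcₚ) = 2×10⁻⁴ × 5.556×10⁸ / (1028 × 3950) ≈ 0.027365 m

Δh = 27 mm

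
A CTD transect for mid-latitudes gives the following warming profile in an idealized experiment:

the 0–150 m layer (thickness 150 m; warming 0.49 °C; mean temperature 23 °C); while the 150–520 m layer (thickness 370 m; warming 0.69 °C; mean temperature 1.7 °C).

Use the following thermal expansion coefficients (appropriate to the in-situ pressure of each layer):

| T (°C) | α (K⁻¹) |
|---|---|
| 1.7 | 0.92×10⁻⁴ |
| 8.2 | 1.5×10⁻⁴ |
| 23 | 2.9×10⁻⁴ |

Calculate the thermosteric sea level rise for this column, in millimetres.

Layer 1 at 23 °C → α = 2.9×10⁻⁴ K⁻¹
Layer 2 at 1.7 °C → α = 0.92×10⁻⁴ K⁻¹
150 × 2.9×10⁻⁴ × 0.49 = 0.021315 m
150–520 m: 0.69 × 0.92×10⁻⁴ × 370 = 0.0234876 m
Δh = 0.021315 + 0.0234876 = 0.0448026 m

44.8 mm of thermosteric rise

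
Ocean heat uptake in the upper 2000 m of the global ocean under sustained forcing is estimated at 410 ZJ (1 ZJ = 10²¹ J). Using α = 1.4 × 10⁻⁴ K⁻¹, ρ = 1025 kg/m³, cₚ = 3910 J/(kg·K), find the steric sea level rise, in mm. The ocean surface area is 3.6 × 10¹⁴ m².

Per unit area: Q = 410×10²¹ / (3.6×10¹⁴) ≈ 1.139×10⁹ J/m²
Δh = αQ/(ρcₚ) = 1.4×10⁻⁴ × 1.139×10⁹ / (1025 × 3910) ≈ 0.039788 m

Δh ≈ 40 mm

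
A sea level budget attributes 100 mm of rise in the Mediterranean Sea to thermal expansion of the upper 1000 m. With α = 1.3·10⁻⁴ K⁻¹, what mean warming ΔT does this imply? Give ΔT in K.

0.769 K

ΔT = Δh/(αH) = 0.1 / (1.3×10⁻⁴ × 1000) ≈ 0.7692 K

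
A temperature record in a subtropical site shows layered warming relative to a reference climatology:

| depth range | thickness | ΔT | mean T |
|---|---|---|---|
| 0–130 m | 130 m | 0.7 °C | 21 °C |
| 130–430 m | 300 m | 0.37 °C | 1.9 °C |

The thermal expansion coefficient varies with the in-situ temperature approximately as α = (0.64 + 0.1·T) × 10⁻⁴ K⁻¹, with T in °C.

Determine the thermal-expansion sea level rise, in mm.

Layer 1: α = (0.64 + 0.1×21)×10⁻⁴ = 2.74×10⁻⁴ K⁻¹
Layer 2: α = (0.64 + 0.1×1.9)×10⁻⁴ = 0.83×10⁻⁴ K⁻¹
0–130 m: 130 × 0.7 × 2.74×10⁻⁴ = 0.024934 m
130–430 m: 300 × 0.37 × 0.83×10⁻⁴ = 0.009213 m
Δh = 0.024934 + 0.009213 = 0.034147 m ≈ 34.1 mm

Δh = 34.1 mm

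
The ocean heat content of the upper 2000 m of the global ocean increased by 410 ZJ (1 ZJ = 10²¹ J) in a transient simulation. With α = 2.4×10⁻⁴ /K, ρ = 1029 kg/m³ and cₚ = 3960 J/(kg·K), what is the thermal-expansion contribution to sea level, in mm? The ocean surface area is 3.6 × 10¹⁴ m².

Per unit area: Q = 410×10²¹ / (3.6×10¹⁴) ≈ 1.139×10⁹ J/m²
Δh = αQ/(ρcₚ) = 2.4×10⁻⁴ × 1.139×10⁹ / (1029 × 3960) ≈ 0.067085 m

Δh ≈ 67.1 mm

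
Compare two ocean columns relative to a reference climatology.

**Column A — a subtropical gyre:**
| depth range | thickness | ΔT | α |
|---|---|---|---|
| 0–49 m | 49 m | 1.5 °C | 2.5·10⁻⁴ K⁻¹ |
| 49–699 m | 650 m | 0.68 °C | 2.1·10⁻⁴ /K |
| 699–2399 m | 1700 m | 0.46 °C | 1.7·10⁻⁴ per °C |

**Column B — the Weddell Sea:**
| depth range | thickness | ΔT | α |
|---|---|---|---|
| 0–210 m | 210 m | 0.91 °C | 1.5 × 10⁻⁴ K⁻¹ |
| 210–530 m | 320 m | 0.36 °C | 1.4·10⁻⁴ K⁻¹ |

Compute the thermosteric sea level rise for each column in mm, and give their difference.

A: 240 mm; B: 45 mm; difference 200 mm

A 0–49 m: 1.5 × 49 × 2.5×10⁻⁴ = 0.018375 m
A 650 × 0.68 × 2.1×10⁻⁴ = 0.09282 m
A 1.7×10⁻⁴ × 1700 × 0.46 = 0.13294 m
A total: 0.244135 m
B Layer 1: 210 × 1.5×10⁻⁴ × 0.91 = 0.028665 m
B Layer 2: 1.4×10⁻⁴ × 320 × 0.36 = 0.016128 m
B total: 0.044793 m
Difference: 0.244135 − 0.044793 = 0.199342 m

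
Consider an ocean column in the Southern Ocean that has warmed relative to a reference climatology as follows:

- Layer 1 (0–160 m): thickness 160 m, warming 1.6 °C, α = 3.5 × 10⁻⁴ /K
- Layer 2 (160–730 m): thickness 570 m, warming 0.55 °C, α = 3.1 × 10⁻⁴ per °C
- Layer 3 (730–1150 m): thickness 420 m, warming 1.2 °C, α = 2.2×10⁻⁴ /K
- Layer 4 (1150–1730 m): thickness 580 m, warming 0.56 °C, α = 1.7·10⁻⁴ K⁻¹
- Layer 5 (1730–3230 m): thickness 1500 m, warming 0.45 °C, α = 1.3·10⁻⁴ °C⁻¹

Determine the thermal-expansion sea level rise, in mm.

Δh ≈ 441 mm

160 × 3.5×10⁻⁴ × 1.6 = 0.08960 m
160–730 m: 0.55 × 3.1×10⁻⁴ × 570 = 0.097185 m
Layer 3: 420 × 2.2×10⁻⁴ × 1.2 = 0.11088 m
1150–1730 m: 0.56 × 1.7×10⁻⁴ × 580 = 0.055216 m
1730–3230 m: 1500 × 0.45 × 1.3×10⁻⁴ = 0.08775 m
Δh = 0.08960 + 0.097185 + 0.11088 + 0.055216 + 0.08775 = 0.440631 m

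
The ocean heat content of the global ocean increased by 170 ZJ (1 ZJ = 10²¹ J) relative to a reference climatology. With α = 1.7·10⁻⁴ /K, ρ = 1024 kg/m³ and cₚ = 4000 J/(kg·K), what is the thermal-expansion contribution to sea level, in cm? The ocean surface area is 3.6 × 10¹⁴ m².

1.96 cm

Per unit area: Q = 170×10²¹ / (3.6×10¹⁴) ≈ 4.722×10⁸ J/m²
Δh = αQ/(ρcₚ) = 1.7×10⁻⁴ × 4.722×10⁸ / (1024 × 4000) ≈ 0.019598 m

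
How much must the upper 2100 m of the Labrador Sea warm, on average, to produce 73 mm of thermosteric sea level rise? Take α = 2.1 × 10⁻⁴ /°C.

ΔT ≈ 0.17 °C

ΔT = Δh/(αH) = 0.073 / (2.1×10⁻⁴ × 2100) ≈ 0.1655 °C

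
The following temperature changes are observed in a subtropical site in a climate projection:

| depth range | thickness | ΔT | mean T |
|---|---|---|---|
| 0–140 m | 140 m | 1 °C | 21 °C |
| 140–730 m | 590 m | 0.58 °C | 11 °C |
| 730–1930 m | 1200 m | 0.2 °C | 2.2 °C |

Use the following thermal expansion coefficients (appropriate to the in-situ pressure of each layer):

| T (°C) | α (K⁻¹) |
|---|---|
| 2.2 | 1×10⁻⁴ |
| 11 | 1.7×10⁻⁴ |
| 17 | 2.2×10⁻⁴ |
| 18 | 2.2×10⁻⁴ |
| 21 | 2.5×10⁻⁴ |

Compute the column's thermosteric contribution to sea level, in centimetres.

11.7 cm of thermosteric rise

Layer 1 at 21 °C → α = 2.5×10⁻⁴ K⁻¹
Layer 2 at 11 °C → α = 1.7×10⁻⁴ K⁻¹
Layer 3 at 2.2 °C → α = 1×10⁻⁴ K⁻¹
Layer 1: 2.5×10⁻⁴ × 1 × 140 = 0.03500 m
140–730 m: 0.58 × 1.7×10⁻⁴ × 590 = 0.058174 m
1×10⁻⁴ × 1200 × 0.2 = 0.02400 m
Δh = 0.03500 + 0.058174 + 0.02400 = 0.117174 m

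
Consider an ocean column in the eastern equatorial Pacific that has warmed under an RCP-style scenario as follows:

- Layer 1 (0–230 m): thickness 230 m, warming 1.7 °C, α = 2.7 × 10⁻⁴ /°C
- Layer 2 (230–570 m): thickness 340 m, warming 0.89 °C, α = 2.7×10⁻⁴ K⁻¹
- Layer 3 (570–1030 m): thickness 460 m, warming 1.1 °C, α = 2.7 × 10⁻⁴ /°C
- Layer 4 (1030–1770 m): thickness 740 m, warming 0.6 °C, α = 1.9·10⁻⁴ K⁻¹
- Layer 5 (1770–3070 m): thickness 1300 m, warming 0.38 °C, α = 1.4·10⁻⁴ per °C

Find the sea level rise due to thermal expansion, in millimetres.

477 mm

0–230 m: 2.7×10⁻⁴ × 1.7 × 230 = 0.10557 m
2.7×10⁻⁴ × 0.89 × 340 = 0.081702 m
460 × 2.7×10⁻⁴ × 1.1 = 0.13662 m
1030–1770 m: 1.9×10⁻⁴ × 0.6 × 740 = 0.08436 m
1770–3070 m: 1300 × 1.4×10⁻⁴ × 0.38 = 0.06916 m
Δh = 0.10557 + 0.081702 + 0.13662 + 0.08436 + 0.06916 = 0.477412 m ≈ 477 mm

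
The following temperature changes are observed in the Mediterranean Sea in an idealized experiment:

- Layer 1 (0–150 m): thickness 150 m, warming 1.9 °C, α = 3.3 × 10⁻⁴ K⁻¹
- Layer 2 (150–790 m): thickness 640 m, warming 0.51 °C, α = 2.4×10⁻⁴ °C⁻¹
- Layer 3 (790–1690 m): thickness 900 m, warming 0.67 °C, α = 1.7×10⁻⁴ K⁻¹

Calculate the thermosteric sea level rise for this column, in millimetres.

Δh = 275 mm

Layer 1: 150 × 3.3×10⁻⁴ × 1.9 = 0.09405 m
150–790 m: 0.51 × 640 × 2.4×10⁻⁴ = 0.078336 m
Layer 3: 0.67 × 1.7×10⁻⁴ × 900 = 0.10251 m
Δh = 0.09405 + 0.078336 + 0.10251 = 0.274896 m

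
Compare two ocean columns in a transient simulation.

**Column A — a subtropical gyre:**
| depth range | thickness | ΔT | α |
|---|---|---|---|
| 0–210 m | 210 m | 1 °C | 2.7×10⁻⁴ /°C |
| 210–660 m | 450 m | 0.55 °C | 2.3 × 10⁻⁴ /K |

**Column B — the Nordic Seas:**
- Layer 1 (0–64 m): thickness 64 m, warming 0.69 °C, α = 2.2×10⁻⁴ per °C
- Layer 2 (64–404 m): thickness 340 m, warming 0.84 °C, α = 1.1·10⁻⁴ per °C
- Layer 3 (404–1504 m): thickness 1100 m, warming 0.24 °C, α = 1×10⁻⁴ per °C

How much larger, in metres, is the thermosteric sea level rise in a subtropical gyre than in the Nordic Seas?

Δh_A − Δh_B ≈ 0.0461 m

A Layer 1: 2.7×10⁻⁴ × 1 × 210 = 0.05670 m
A Layer 2: 450 × 2.3×10⁻⁴ × 0.55 = 0.056925 m
A total: 0.113625 m
B Layer 1: 0.69 × 2.2×10⁻⁴ × 64 = 0.0097152 m
B 64–404 m: 0.84 × 340 × 1.1×10⁻⁴ = 0.031416 m
B 404–1504 m: 1100 × 0.24 × 1×10⁻⁴ = 0.02640 m
B total: 0.0675312 m
Difference: 0.113625 − 0.0675312 = 0.0460938 m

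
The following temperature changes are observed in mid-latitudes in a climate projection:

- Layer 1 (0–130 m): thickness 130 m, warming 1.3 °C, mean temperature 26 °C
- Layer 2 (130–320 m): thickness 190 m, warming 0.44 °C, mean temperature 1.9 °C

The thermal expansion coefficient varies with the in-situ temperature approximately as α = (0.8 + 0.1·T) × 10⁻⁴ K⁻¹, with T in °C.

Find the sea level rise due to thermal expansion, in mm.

Layer 1: α = (0.8 + 0.1×26)×10⁻⁴ = 3.4×10⁻⁴ K⁻¹
Layer 2: α = (0.8 + 0.1×1.9)×10⁻⁴ = 0.99×10⁻⁴ K⁻¹
0–130 m: 130 × 1.3 × 3.4×10⁻⁴ = 0.05746 m
Layer 2: 0.99×10⁻⁴ × 0.44 × 190 = 0.0082764 m
Δh = 0.05746 + 0.0082764 = 0.0657364 m

65.7 mm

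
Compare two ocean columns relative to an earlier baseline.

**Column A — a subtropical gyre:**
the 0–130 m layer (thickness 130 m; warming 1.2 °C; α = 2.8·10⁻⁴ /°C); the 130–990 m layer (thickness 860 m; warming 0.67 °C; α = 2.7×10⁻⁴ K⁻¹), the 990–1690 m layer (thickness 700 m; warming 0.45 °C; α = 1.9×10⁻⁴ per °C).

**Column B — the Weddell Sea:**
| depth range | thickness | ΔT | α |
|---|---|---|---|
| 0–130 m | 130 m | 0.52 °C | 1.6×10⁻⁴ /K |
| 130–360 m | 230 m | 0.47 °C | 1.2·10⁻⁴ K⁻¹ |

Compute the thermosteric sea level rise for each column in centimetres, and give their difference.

Δh_A ≈ 25.9 cm, Δh_B ≈ 2.38 cm; difference ≈ 23.5 cm

A Layer 1: 1.2 × 2.8×10⁻⁴ × 130 = 0.04368 m
A 2.7×10⁻⁴ × 860 × 0.67 = 0.155574 m
A 0.45 × 1.9×10⁻⁴ × 700 = 0.05985 m
A total: 0.259104 m
B 0.52 × 130 × 1.6×10⁻⁴ = 0.010816 m
B 1.2×10⁻⁴ × 0.47 × 230 = 0.012972 m
B total: 0.023788 m
Difference: 0.259104 − 0.023788 = 0.235316 m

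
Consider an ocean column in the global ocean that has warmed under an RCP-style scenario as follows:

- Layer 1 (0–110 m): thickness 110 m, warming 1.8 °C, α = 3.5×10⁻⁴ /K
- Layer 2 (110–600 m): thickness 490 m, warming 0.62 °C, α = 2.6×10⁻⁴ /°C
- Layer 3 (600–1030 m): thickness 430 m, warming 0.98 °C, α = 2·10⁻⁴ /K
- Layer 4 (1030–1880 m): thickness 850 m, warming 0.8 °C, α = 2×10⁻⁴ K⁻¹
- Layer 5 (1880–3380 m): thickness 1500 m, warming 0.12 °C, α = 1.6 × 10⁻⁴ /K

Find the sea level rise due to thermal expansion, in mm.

0–110 m: 3.5×10⁻⁴ × 110 × 1.8 = 0.06930 m
Layer 2: 490 × 0.62 × 2.6×10⁻⁴ = 0.078988 m
430 × 2×10⁻⁴ × 0.98 = 0.08428 m
0.8 × 850 × 2×10⁻⁴ = 0.13600 m
0.12 × 1.6×10⁻⁴ × 1500 = 0.02880 m
Δh = 0.06930 + 0.078988 + 0.08428 + 0.13600 + 0.02880 = 0.397368 m

400 mm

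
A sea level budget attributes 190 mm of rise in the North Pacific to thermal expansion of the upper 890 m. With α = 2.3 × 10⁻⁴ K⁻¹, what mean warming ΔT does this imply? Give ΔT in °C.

ΔT = Δh/(αH) = 0.19 / (2.3×10⁻⁴ × 890) ≈ 0.9282 °C

0.93 °C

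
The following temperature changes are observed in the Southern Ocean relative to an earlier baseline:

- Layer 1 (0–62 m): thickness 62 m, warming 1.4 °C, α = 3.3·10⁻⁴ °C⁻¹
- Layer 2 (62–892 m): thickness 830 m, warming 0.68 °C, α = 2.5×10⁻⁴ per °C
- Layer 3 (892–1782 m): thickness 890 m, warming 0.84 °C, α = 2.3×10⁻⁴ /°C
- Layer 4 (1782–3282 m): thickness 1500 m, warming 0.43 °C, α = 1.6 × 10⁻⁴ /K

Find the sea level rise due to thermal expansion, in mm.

Layer 1: 3.3×10⁻⁴ × 1.4 × 62 = 0.028644 m
2.5×10⁻⁴ × 830 × 0.68 = 0.14110 m
890 × 0.84 × 2.3×10⁻⁴ = 0.171948 m
0.43 × 1.6×10⁻⁴ × 1500 = 0.10320 m
Δh = 0.028644 + 0.14110 + 0.171948 + 0.10320 = 0.444892 m

440 mm of thermosteric rise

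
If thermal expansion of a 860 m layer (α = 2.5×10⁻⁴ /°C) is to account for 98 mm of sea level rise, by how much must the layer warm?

0.456 °C

ΔT = Δh/(αH) = 0.098 / (2.5×10⁻⁴ × 860) ≈ 0.4558 °C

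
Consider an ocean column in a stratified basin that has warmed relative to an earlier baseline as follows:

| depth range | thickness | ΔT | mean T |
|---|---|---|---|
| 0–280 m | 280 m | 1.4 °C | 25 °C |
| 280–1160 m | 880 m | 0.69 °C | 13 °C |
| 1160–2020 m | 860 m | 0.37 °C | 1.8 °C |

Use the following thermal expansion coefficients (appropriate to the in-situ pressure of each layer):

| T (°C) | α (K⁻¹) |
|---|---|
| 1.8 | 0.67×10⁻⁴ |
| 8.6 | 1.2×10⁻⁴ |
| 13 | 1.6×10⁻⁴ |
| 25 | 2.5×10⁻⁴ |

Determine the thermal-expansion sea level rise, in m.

Layer 1 at 25 °C → α = 2.5×10⁻⁴ K⁻¹
Layer 2 at 13 °C → α = 1.6×10⁻⁴ K⁻¹
Layer 3 at 1.8 °C → α = 0.67×10⁻⁴ K⁻¹
Layer 1: 2.5×10⁻⁴ × 1.4 × 280 = 0.09800 m
280–1160 m: 0.69 × 1.6×10⁻⁴ × 880 = 0.097152 m
860 × 0.67×10⁻⁴ × 0.37 = 0.0213194 m
Δh = 0.09800 + 0.097152 + 0.0213194 = 0.2164714 m

0.22 m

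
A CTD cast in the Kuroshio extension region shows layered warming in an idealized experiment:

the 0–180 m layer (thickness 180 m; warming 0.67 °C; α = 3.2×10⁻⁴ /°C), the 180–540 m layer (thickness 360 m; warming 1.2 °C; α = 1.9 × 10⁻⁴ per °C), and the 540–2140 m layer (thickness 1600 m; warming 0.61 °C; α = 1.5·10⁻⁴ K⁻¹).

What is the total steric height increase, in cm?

0–180 m: 3.2×10⁻⁴ × 180 × 0.67 = 0.038592 m
Layer 2: 1.2 × 360 × 1.9×10⁻⁴ = 0.08208 m
Layer 3: 1600 × 1.5×10⁻⁴ × 0.61 = 0.14640 m
Δh = 0.038592 + 0.08208 + 0.14640 = 0.267072 m

Δh = 26.7 cm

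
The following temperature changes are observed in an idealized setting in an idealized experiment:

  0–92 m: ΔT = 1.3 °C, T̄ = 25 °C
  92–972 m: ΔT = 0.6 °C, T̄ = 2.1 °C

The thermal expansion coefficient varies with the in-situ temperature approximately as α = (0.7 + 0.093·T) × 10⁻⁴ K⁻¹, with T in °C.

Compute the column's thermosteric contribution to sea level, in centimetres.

Layer 1: α = (0.7 + 0.093×25)×10⁻⁴ = 3.025×10⁻⁴ K⁻¹
Layer 2: α = (0.7 + 0.093×2.1)×10⁻⁴ = 0.8953×10⁻⁴ K⁻¹
1.3 × 92 × 3.025×10⁻⁴ = 0.036179 m
Layer 2: 0.6 × 880 × 0.8953×10⁻⁴ = 0.04727184 m
Δh = 0.036179 + 0.04727184 = 0.08345084 m

Δh = 8.35 cm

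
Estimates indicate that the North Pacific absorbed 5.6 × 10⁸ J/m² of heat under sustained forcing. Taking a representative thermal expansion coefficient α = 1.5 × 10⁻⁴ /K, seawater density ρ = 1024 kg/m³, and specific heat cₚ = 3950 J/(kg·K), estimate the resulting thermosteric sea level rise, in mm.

Δh = 20.8 mm

Δh = αQ/(ρcₚ) = 1.5×10⁻⁴ × 5.6×10⁸ / (1024 × 3950) ≈ 0.020767 m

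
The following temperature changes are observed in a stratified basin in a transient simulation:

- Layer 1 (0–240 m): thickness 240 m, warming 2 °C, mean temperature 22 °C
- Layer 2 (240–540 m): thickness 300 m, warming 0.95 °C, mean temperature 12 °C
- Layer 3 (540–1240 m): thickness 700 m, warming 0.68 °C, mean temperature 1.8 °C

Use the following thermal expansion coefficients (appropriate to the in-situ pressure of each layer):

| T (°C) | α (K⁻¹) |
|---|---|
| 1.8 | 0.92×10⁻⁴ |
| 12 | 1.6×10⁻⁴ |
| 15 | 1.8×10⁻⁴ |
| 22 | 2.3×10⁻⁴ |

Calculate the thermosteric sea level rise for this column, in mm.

Layer 1 at 22 °C → α = 2.3×10⁻⁴ K⁻¹
Layer 2 at 12 °C → α = 1.6×10⁻⁴ K⁻¹
Layer 3 at 1.8 °C → α = 0.92×10⁻⁴ K⁻¹
0–240 m: 2.3×10⁻⁴ × 240 × 2 = 0.11040 m
Layer 2: 0.95 × 1.6×10⁻⁴ × 300 = 0.04560 m
Layer 3: 0.92×10⁻⁴ × 0.68 × 700 = 0.043792 m
Δh = 0.11040 + 0.04560 + 0.043792 = 0.199792 m

about 200 mm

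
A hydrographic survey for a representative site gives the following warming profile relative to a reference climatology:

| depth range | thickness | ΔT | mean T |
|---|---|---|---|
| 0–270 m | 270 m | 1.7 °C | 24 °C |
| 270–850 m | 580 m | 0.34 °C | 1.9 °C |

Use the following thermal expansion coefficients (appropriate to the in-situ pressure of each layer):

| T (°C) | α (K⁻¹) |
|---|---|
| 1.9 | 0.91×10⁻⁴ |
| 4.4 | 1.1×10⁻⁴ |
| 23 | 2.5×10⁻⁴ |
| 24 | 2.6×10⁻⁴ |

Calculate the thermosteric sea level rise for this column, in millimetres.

137 mm of thermosteric rise

Layer 1 at 24 °C → α = 2.6×10⁻⁴ K⁻¹
Layer 2 at 1.9 °C → α = 0.91×10⁻⁴ K⁻¹
0–270 m: 1.7 × 270 × 2.6×10⁻⁴ = 0.11934 m
0.91×10⁻⁴ × 0.34 × 580 = 0.0179452 m
Δh = 0.11934 + 0.0179452 = 0.1372852 m ≈ 137 mm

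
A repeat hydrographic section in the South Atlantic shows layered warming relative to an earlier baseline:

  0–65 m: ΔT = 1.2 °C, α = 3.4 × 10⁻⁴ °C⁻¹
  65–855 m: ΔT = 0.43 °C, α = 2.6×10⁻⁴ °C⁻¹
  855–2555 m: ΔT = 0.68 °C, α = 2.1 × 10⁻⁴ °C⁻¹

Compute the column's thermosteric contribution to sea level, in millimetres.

Layer 1: 65 × 3.4×10⁻⁴ × 1.2 = 0.02652 m
Layer 2: 2.6×10⁻⁴ × 790 × 0.43 = 0.088322 m
1700 × 2.1×10⁻⁴ × 0.68 = 0.24276 m
Δh = 0.02652 + 0.088322 + 0.24276 = 0.357602 m

Δh ≈ 358 mm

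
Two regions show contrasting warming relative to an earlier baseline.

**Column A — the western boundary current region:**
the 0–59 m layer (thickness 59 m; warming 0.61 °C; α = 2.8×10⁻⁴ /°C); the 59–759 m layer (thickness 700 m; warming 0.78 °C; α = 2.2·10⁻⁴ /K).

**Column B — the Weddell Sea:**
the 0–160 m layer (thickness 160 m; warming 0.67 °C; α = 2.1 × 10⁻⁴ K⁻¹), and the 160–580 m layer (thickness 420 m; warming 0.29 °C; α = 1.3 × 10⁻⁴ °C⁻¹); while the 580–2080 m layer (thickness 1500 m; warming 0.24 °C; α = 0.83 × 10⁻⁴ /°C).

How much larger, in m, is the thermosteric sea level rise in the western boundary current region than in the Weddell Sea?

A 0.61 × 59 × 2.8×10⁻⁴ = 0.0100772 m
A Layer 2: 700 × 0.78 × 2.2×10⁻⁴ = 0.12012 m
A total: 0.1301972 m
B Layer 1: 160 × 0.67 × 2.1×10⁻⁴ = 0.022512 m
B 160–580 m: 420 × 0.29 × 1.3×10⁻⁴ = 0.015834 m
B 0.83×10⁻⁴ × 1500 × 0.24 = 0.02988 m
B total: 0.068226 m
Difference: 0.1301972 − 0.068226 = 0.0619712 m

0.062 m larger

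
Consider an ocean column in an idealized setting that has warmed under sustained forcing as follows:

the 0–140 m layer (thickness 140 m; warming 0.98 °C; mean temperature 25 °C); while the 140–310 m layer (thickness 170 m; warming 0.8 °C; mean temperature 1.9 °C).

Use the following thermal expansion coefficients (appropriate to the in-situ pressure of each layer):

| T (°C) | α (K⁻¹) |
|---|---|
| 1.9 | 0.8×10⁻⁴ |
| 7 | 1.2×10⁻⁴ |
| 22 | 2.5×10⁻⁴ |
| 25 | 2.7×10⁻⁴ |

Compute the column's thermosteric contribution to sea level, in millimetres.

Δh = 47.9 mm

Layer 1 at 25 °C → α = 2.7×10⁻⁴ K⁻¹
Layer 2 at 1.9 °C → α = 0.8×10⁻⁴ K⁻¹
0.98 × 140 × 2.7×10⁻⁴ = 0.037044 m
140–310 m: 170 × 0.8 × 0.8×10⁻⁴ = 0.01088 m
Δh = 0.037044 + 0.01088 = 0.047924 m ≈ 47.9 mm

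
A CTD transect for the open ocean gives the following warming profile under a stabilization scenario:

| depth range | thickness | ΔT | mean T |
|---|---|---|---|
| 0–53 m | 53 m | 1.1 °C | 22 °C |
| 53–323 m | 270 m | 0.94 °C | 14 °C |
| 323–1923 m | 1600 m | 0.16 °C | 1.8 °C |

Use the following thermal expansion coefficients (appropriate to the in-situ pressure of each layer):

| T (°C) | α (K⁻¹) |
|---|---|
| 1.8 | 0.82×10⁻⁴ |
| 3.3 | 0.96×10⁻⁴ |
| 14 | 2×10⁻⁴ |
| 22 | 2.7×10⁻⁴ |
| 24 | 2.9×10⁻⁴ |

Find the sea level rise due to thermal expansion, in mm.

Layer 1 at 22 °C → α = 2.7×10⁻⁴ K⁻¹
Layer 2 at 14 °C → α = 2×10⁻⁴ K⁻¹
Layer 3 at 1.8 °C → α = 0.82×10⁻⁴ K⁻¹
Layer 1: 1.1 × 53 × 2.7×10⁻⁴ = 0.015741 m
53–323 m: 0.94 × 2×10⁻⁴ × 270 = 0.05076 m
323–1923 m: 0.82×10⁻⁴ × 1600 × 0.16 = 0.020992 m
Δh = 0.015741 + 0.05076 + 0.020992 = 0.087493 m

87 mm of thermosteric rise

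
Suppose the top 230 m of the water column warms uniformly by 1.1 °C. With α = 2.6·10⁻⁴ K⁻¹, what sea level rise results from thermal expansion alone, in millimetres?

65.8 mm

Δh = αΔT·H = 2.6×10⁻⁴ × 1.1 × 230 = 0.06578 m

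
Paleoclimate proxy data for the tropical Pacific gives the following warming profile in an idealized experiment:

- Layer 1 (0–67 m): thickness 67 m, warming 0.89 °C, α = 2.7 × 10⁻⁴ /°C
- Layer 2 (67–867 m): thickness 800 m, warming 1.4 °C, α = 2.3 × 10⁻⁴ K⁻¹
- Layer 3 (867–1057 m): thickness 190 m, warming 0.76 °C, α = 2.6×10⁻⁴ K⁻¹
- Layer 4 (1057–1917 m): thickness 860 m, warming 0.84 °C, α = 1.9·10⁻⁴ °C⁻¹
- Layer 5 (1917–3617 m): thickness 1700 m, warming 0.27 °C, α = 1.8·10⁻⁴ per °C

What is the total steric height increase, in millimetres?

0–67 m: 67 × 0.89 × 2.7×10⁻⁴ = 0.0161001 m
Layer 2: 1.4 × 2.3×10⁻⁴ × 800 = 0.25760 m
Layer 3: 0.76 × 2.6×10⁻⁴ × 190 = 0.037544 m
1057–1917 m: 0.84 × 860 × 1.9×10⁻⁴ = 0.137256 m
1700 × 1.8×10⁻⁴ × 0.27 = 0.08262 m
Δh = 0.0161001 + 0.25760 + 0.037544 + 0.137256 + 0.08262 = 0.5311201 m ≈ 531 mm

about 531 mm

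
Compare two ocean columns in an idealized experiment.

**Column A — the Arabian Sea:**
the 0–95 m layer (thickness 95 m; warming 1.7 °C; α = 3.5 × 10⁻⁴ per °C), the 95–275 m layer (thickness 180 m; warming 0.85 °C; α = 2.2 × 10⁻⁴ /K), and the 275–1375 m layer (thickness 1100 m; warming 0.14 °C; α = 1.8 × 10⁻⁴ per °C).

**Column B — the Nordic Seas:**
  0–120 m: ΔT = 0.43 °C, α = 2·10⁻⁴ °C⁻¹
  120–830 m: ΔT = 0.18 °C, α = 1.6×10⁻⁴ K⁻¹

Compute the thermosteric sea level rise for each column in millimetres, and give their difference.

Δh_A ≈ 120 mm, Δh_B ≈ 31 mm; difference ≈ 87 mm

A 1.7 × 95 × 3.5×10⁻⁴ = 0.056525 m
A 0.85 × 2.2×10⁻⁴ × 180 = 0.03366 m
A 275–1375 m: 1.8×10⁻⁴ × 0.14 × 1100 = 0.02772 m
A total: 0.117905 m
B Layer 1: 120 × 2×10⁻⁴ × 0.43 = 0.01032 m
B 120–830 m: 710 × 1.6×10⁻⁴ × 0.18 = 0.020448 m
B total: 0.030768 m
Difference: 0.117905 − 0.030768 = 0.087137 m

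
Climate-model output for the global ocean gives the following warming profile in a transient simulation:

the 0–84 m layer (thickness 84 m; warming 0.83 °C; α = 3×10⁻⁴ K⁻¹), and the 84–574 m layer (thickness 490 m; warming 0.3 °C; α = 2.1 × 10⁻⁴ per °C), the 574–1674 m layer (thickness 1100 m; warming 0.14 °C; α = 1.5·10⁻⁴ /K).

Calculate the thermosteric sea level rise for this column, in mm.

0–84 m: 84 × 0.83 × 3×10⁻⁴ = 0.020916 m
Layer 2: 490 × 0.3 × 2.1×10⁻⁴ = 0.03087 m
Layer 3: 0.14 × 1100 × 1.5×10⁻⁴ = 0.02310 m
Δh = 0.020916 + 0.03087 + 0.02310 = 0.074886 m

Δh ≈ 74.9 mm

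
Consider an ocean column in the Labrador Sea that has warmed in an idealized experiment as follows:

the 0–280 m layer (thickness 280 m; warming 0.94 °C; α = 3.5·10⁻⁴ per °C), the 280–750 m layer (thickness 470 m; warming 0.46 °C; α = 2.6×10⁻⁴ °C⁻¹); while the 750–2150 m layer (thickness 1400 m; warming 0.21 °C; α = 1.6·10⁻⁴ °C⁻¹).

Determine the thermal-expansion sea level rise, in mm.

280 × 3.5×10⁻⁴ × 0.94 = 0.09212 m
Layer 2: 470 × 2.6×10⁻⁴ × 0.46 = 0.056212 m
750–2150 m: 1.6×10⁻⁴ × 0.21 × 1400 = 0.04704 m
Δh = 0.09212 + 0.056212 + 0.04704 = 0.195372 m

195 mm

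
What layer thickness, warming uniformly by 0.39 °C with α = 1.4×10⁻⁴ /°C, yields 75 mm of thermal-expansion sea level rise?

1370 m

H = Δh/(αΔT) = 0.075 / (1.4×10⁻⁴ × 0.39) ≈ 1374 m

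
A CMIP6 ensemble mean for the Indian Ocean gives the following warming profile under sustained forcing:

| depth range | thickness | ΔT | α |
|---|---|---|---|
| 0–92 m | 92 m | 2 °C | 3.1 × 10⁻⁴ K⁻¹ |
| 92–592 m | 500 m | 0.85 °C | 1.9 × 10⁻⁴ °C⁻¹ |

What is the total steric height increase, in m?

0.138 m

Layer 1: 3.1×10⁻⁴ × 2 × 92 = 0.05704 m
500 × 1.9×10⁻⁴ × 0.85 = 0.08075 m
Δh = 0.05704 + 0.08075 = 0.13779 m ≈ 0.138 m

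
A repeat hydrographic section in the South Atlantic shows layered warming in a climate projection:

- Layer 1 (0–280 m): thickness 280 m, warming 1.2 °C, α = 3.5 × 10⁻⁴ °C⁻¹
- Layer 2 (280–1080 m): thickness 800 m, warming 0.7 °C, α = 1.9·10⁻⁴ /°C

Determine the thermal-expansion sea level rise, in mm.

220 mm

0–280 m: 280 × 3.5×10⁻⁴ × 1.2 = 0.11760 m
0.7 × 1.9×10⁻⁴ × 800 = 0.10640 m
Δh = 0.11760 + 0.10640 = 0.22400 m ≈ 220 mm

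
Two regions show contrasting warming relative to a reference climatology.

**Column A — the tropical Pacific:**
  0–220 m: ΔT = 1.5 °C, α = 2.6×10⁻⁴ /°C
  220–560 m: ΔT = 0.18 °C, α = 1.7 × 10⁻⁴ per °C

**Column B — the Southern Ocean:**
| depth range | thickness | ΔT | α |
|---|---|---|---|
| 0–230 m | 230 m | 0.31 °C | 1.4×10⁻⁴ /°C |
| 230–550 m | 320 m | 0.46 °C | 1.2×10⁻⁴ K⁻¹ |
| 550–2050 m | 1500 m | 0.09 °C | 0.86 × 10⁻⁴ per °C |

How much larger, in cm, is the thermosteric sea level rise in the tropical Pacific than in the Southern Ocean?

A Layer 1: 1.5 × 2.6×10⁻⁴ × 220 = 0.08580 m
A 0.18 × 1.7×10⁻⁴ × 340 = 0.010404 m
A total: 0.096204 m
B 0–230 m: 1.4×10⁻⁴ × 230 × 0.31 = 0.009982 m
B Layer 2: 320 × 0.46 × 1.2×10⁻⁴ = 0.017664 m
B 1500 × 0.86×10⁻⁴ × 0.09 = 0.01161 m
B total: 0.039256 m
Difference: 0.096204 − 0.039256 = 0.056948 m

5.69 cm larger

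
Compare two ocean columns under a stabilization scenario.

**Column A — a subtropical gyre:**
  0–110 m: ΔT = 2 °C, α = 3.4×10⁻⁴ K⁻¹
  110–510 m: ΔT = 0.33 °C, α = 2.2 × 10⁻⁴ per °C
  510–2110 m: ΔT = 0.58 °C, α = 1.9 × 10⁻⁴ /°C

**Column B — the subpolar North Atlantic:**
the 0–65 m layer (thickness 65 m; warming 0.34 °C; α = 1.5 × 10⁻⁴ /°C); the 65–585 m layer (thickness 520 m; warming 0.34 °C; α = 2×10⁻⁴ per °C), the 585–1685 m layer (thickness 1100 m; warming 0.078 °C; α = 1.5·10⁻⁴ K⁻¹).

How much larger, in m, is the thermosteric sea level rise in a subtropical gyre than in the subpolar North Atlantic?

A 0–110 m: 110 × 2 × 3.4×10⁻⁴ = 0.07480 m
A 0.33 × 400 × 2.2×10⁻⁴ = 0.02904 m
A 1.9×10⁻⁴ × 1600 × 0.58 = 0.17632 m
A total: 0.28016 m
B Layer 1: 1.5×10⁻⁴ × 65 × 0.34 = 0.003315 m
B 65–585 m: 0.34 × 520 × 2×10⁻⁴ = 0.03536 m
B Layer 3: 0.078 × 1.5×10⁻⁴ × 1100 = 0.01287 m
B total: 0.051545 m
Difference: 0.28016 − 0.051545 = 0.228615 m

Δh_A − Δh_B ≈ 0.23 m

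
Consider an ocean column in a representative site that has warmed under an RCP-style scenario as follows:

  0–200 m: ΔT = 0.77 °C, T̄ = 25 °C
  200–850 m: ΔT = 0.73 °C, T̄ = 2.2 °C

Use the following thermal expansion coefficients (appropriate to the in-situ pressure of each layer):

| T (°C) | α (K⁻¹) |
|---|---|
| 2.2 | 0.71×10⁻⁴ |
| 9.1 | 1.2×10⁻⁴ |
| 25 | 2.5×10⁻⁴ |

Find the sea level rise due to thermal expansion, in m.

Δh = 0.072 m

Layer 1 at 25 °C → α = 2.5×10⁻⁴ K⁻¹
Layer 2 at 2.2 °C → α = 0.71×10⁻⁴ K⁻¹
0–200 m: 200 × 0.77 × 2.5×10⁻⁴ = 0.03850 m
650 × 0.73 × 0.71×10⁻⁴ = 0.0336895 m
Δh = 0.03850 + 0.0336895 = 0.0721895 m ≈ 0.072 m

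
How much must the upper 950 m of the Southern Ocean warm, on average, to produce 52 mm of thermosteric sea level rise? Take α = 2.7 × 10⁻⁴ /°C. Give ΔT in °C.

ΔT = Δh/(αH) = 0.052 / (2.7×10⁻⁴ × 950) ≈ 0.2027 °C

ΔT ≈ 0.203 °C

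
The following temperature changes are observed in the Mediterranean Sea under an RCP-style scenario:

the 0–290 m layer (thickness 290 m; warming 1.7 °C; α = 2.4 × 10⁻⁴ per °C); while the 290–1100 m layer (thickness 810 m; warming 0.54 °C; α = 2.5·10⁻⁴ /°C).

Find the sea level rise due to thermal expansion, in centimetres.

0–290 m: 290 × 1.7 × 2.4×10⁻⁴ = 0.11832 m
Layer 2: 0.54 × 810 × 2.5×10⁻⁴ = 0.10935 m
Δh = 0.11832 + 0.10935 = 0.22767 m

about 22.8 cm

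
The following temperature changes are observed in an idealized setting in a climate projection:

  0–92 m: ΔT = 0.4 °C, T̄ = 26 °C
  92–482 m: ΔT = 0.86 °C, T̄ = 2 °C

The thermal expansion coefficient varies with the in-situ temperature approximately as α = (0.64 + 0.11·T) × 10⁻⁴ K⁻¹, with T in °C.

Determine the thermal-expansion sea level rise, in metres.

Δh = 0.0417 m

Layer 1: α = (0.64 + 0.11×26)×10⁻⁴ = 3.5×10⁻⁴ K⁻¹
Layer 2: α = (0.64 + 0.11×2)×10⁻⁴ = 0.86×10⁻⁴ K⁻¹
0–92 m: 3.5×10⁻⁴ × 92 × 0.4 = 0.01288 m
390 × 0.86×10⁻⁴ × 0.86 = 0.0288444 m
Δh = 0.01288 + 0.0288444 = 0.0417244 m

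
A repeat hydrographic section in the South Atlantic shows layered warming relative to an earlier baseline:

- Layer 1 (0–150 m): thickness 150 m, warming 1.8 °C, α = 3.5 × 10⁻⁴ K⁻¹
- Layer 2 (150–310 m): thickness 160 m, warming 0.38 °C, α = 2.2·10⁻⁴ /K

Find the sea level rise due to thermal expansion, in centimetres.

11 cm

Layer 1: 1.8 × 3.5×10⁻⁴ × 150 = 0.09450 m
150–310 m: 160 × 0.38 × 2.2×10⁻⁴ = 0.013376 m
Δh = 0.09450 + 0.013376 = 0.107876 m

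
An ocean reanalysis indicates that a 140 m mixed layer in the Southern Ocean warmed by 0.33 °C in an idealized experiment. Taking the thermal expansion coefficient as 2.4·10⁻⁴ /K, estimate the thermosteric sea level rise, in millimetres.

Δh = αΔT·H = 2.4×10⁻⁴ × 0.33 × 140 = 0.011088 m

Δh ≈ 11 mm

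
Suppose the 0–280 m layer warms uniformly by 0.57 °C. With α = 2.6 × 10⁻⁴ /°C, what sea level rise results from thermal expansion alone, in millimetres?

Δh = αΔT·H = 2.6×10⁻⁴ × 0.57 × 280 = 0.041496 m

Δh ≈ 41.5 mm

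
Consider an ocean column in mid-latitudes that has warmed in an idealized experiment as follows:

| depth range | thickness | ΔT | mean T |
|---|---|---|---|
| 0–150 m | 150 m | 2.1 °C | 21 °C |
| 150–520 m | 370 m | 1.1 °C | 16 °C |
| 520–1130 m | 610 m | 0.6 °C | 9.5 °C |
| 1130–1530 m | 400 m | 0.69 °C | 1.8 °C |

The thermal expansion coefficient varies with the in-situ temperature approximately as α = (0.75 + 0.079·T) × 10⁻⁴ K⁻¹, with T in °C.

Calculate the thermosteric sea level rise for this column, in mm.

Δh = 237 mm

Layer 1: α = (0.75 + 0.079×21)×10⁻⁴ = 2.409×10⁻⁴ K⁻¹
Layer 2: α = (0.75 + 0.079×16)×10⁻⁴ = 2.014×10⁻⁴ K⁻¹
Layer 3: α = (0.75 + 0.079×9.5)×10⁻⁴ = 1.5005×10⁻⁴ K⁻¹
Layer 4: α = (0.75 + 0.079×1.8)×10⁻⁴ = 0.8922×10⁻⁴ K⁻¹
Layer 1: 150 × 2.1 × 2.409×10⁻⁴ = 0.0758835 m
2.014×10⁻⁴ × 1.1 × 370 = 0.0819698 m
Layer 3: 610 × 0.6 × 1.5005×10⁻⁴ = 0.0549183 m
1130–1530 m: 0.69 × 400 × 0.8922×10⁻⁴ = 0.02462472 m
Δh = 0.0758835 + 0.0819698 + 0.0549183 + 0.02462472 = 0.23739632 m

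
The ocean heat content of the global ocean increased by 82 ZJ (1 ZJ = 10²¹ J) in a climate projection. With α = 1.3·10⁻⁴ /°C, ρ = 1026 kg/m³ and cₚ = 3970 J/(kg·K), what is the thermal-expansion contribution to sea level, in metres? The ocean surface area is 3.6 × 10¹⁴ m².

Per unit area: Q = 82×10²¹ / (3.6×10¹⁴) ≈ 2.278×10⁸ J/m²
Δh = αQ/(ρcₚ) = 1.3×10⁻⁴ × 2.278×10⁸ / (1026 × 3970) ≈ 0.0072704 m

0.00727 m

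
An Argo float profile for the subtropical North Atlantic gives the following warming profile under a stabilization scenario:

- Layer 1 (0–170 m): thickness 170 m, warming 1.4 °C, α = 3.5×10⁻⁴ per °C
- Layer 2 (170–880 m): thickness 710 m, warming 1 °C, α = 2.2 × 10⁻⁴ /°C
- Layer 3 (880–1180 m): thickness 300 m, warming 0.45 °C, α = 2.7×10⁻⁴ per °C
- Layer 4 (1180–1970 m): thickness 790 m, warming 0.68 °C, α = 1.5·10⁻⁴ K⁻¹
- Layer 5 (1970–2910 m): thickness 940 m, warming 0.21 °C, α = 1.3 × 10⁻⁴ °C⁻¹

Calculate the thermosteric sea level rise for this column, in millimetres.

0–170 m: 3.5×10⁻⁴ × 170 × 1.4 = 0.08330 m
Layer 2: 710 × 1 × 2.2×10⁻⁴ = 0.15620 m
880–1180 m: 2.7×10⁻⁴ × 0.45 × 300 = 0.03645 m
Layer 4: 1.5×10⁻⁴ × 0.68 × 790 = 0.08058 m
1970–2910 m: 940 × 0.21 × 1.3×10⁻⁴ = 0.025662 m
Δh = 0.08330 + 0.15620 + 0.03645 + 0.08058 + 0.025662 = 0.382192 m

Δh ≈ 380 mm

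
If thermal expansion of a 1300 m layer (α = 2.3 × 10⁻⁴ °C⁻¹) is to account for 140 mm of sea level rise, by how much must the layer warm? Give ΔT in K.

ΔT = Δh/(αH) = 0.14 / (2.3×10⁻⁴ × 1300) ≈ 0.4682 K

ΔT ≈ 0.47 K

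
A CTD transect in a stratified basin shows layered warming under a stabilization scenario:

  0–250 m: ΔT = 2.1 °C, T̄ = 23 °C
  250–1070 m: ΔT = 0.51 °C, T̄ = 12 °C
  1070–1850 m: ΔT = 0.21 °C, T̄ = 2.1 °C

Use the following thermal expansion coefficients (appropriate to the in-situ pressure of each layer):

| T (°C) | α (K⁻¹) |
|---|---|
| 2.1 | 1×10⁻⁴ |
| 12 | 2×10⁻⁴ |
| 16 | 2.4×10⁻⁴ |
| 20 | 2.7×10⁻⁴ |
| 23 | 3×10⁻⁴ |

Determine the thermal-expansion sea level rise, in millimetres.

Layer 1 at 23 °C → α = 3×10⁻⁴ K⁻¹
Layer 2 at 12 °C → α = 2×10⁻⁴ K⁻¹
Layer 3 at 2.1 °C → α = 1×10⁻⁴ K⁻¹
Layer 1: 250 × 2.1 × 3×10⁻⁴ = 0.15750 m
250–1070 m: 820 × 0.51 × 2×10⁻⁴ = 0.08364 m
780 × 0.21 × 1×10⁻⁴ = 0.01638 m
Δh = 0.15750 + 0.08364 + 0.01638 = 0.25752 m

Δh ≈ 260 mm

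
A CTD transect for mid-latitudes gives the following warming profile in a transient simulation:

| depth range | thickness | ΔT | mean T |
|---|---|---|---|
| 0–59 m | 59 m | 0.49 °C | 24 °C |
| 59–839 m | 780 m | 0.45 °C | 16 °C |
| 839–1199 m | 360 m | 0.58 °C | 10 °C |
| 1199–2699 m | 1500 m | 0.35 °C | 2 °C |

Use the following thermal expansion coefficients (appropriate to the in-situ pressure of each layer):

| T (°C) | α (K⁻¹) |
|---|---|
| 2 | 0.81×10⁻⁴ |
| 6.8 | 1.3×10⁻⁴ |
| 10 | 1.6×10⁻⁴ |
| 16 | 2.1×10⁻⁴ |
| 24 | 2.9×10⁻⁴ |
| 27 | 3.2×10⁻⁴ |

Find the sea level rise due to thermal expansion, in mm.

Layer 1 at 24 °C → α = 2.9×10⁻⁴ K⁻¹
Layer 2 at 16 °C → α = 2.1×10⁻⁴ K⁻¹
Layer 3 at 10 °C → α = 1.6×10⁻⁴ K⁻¹
Layer 4 at 2 °C → α = 0.81×10⁻⁴ K⁻¹
0–59 m: 2.9×10⁻⁴ × 59 × 0.49 = 0.0083839 m
59–839 m: 2.1×10⁻⁴ × 780 × 0.45 = 0.07371 m
839–1199 m: 0.58 × 1.6×10⁻⁴ × 360 = 0.033408 m
1199–2699 m: 0.81×10⁻⁴ × 0.35 × 1500 = 0.042525 m
Δh = 0.0083839 + 0.07371 + 0.033408 + 0.042525 = 0.1580269 m ≈ 158 mm

158 mm of thermosteric rise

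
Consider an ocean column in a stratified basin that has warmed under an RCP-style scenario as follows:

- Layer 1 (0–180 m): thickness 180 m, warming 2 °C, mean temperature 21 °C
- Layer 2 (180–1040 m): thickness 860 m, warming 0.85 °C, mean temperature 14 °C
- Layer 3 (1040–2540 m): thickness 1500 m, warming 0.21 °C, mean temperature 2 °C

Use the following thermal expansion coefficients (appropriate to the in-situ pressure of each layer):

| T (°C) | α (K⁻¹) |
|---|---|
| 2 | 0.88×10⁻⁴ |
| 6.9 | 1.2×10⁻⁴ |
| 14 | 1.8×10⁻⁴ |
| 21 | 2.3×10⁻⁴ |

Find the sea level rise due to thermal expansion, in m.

0.24 m of thermosteric rise

Layer 1 at 21 °C → α = 2.3×10⁻⁴ K⁻¹
Layer 2 at 14 °C → α = 1.8×10⁻⁴ K⁻¹
Layer 3 at 2 °C → α = 0.88×10⁻⁴ K⁻¹
2.3×10⁻⁴ × 2 × 180 = 0.08280 m
0.85 × 860 × 1.8×10⁻⁴ = 0.13158 m
Layer 3: 0.88×10⁻⁴ × 1500 × 0.21 = 0.02772 m
Δh = 0.08280 + 0.13158 + 0.02772 = 0.24210 m ≈ 0.24 m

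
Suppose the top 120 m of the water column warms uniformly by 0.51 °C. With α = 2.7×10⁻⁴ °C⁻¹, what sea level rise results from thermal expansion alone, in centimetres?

Δh = αΔT·H = 2.7×10⁻⁴ × 0.51 × 120 = 0.016524 m

Δh = 1.65 cm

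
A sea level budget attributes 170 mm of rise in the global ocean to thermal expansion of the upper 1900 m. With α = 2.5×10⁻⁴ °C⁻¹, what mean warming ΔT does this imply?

ΔT = Δh/(αH) = 0.17 / (2.5×10⁻⁴ × 1900) ≈ 0.3579 K

about 0.36 K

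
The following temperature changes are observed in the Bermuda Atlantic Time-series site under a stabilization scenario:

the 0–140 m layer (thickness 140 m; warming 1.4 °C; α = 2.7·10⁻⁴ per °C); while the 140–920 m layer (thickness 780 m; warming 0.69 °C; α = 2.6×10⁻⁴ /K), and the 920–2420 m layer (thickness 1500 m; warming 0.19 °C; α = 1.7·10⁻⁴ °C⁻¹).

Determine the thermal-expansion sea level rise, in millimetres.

240 mm

140 × 1.4 × 2.7×10⁻⁴ = 0.05292 m
140–920 m: 0.69 × 2.6×10⁻⁴ × 780 = 0.139932 m
Layer 3: 1500 × 0.19 × 1.7×10⁻⁴ = 0.04845 m
Δh = 0.05292 + 0.139932 + 0.04845 = 0.241302 m ≈ 240 mm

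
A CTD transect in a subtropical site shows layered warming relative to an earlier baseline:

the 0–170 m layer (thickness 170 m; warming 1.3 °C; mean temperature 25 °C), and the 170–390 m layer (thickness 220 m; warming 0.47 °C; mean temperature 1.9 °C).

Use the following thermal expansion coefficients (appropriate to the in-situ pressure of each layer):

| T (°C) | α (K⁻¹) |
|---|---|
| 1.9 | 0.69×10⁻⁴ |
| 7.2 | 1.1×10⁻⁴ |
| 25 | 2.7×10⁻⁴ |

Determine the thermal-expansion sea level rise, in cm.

6.7 cm of thermosteric rise

Layer 1 at 25 °C → α = 2.7×10⁻⁴ K⁻¹
Layer 2 at 1.9 °C → α = 0.69×10⁻⁴ K⁻¹
2.7×10⁻⁴ × 170 × 1.3 = 0.05967 m
0.47 × 220 × 0.69×10⁻⁴ = 0.0071346 m
Δh = 0.05967 + 0.0071346 = 0.0668046 m ≈ 6.7 cm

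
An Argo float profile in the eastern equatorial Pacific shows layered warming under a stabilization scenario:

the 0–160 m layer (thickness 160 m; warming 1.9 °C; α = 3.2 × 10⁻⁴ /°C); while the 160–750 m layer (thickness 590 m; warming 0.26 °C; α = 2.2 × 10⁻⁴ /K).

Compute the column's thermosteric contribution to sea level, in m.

Layer 1: 160 × 1.9 × 3.2×10⁻⁴ = 0.09728 m
2.2×10⁻⁴ × 0.26 × 590 = 0.033748 m
Δh = 0.09728 + 0.033748 = 0.131028 m

about 0.131 m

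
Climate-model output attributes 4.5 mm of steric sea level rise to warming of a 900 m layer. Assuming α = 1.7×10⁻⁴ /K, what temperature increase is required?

ΔT ≈ 0.029 K

ΔT = Δh/(αH) = 0.0045 / (1.7×10⁻⁴ × 900) ≈ 0.02941 K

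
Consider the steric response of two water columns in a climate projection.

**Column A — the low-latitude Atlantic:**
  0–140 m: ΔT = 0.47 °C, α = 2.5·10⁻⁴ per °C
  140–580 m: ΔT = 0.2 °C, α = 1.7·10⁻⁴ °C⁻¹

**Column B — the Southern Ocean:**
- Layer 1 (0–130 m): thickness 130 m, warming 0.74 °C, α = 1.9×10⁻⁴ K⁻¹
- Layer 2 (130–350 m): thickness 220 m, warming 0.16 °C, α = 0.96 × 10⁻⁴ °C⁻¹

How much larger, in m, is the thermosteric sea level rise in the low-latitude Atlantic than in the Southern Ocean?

0.00975 m larger

A 0–140 m: 0.47 × 140 × 2.5×10⁻⁴ = 0.01645 m
A 440 × 0.2 × 1.7×10⁻⁴ = 0.01496 m
A total: 0.03141 m
B Layer 1: 1.9×10⁻⁴ × 0.74 × 130 = 0.018278 m
B 0.96×10⁻⁴ × 0.16 × 220 = 0.0033792 m
B total: 0.0216572 m
Difference: 0.03141 − 0.0216572 = 0.0097528 m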